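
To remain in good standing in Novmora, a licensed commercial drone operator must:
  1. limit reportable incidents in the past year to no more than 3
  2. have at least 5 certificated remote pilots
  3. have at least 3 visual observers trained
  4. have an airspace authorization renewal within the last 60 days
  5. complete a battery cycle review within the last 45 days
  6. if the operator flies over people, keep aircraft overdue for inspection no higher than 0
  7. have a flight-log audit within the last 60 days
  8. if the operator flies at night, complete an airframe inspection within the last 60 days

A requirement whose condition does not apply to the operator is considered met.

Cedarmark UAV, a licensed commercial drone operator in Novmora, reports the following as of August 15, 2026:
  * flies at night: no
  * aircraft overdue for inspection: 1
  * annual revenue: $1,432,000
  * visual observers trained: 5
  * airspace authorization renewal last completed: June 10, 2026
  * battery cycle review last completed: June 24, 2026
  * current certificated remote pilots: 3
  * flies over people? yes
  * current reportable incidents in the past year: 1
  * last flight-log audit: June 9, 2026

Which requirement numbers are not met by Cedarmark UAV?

1. reportable incidents in the past year 1 ≤ 3 → met
2. certificated remote pilots 3 < 5 → not met
3. visual observers trained 5 ≥ 3 → met
4. airspace authorization renewal 66 days ago vs limit 60 → not met
5. battery cycle review 52 days ago vs limit 45 → not met
6. condition 'flies over people' holds; aircraft overdue for inspection 1 > 0 → not met
7. flight-log audit 67 days ago vs limit 60 → not met
8. condition 'flies at night' does not hold → requirement n/a → met
Not met: 2, 4, 5, 6, 7

2, 4, 5, 6, 7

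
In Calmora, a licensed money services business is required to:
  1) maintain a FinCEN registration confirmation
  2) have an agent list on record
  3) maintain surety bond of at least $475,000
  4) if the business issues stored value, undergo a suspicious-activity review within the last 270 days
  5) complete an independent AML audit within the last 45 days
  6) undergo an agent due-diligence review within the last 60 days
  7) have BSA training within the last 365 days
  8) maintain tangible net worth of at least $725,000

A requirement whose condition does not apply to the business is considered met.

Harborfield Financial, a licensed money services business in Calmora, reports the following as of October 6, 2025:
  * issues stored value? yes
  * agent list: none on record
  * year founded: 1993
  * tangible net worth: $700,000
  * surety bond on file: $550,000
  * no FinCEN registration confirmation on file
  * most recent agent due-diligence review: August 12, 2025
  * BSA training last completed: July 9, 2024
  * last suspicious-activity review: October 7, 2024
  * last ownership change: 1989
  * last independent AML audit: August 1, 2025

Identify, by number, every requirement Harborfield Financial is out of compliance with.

1, 2, 4, 5, 7, 8

1. FinCEN registration confirmation absent → not met
2. agent list absent → not met
3. surety bond $550,000 ≥ $475,000 → met
4. condition 'issues stored value' holds; suspicious-activity review 364 days ago vs limit 270 → not met
5. independent AML audit 66 days ago vs limit 45 → not met
6. agent due-diligence review 55 days ago vs limit 60 → met
7. BSA training 454 days ago vs limit 365 → not met
8. tangible net worth $700,000 < $725,000 → not met
Not met: 1, 2, 4, 5, 7, 8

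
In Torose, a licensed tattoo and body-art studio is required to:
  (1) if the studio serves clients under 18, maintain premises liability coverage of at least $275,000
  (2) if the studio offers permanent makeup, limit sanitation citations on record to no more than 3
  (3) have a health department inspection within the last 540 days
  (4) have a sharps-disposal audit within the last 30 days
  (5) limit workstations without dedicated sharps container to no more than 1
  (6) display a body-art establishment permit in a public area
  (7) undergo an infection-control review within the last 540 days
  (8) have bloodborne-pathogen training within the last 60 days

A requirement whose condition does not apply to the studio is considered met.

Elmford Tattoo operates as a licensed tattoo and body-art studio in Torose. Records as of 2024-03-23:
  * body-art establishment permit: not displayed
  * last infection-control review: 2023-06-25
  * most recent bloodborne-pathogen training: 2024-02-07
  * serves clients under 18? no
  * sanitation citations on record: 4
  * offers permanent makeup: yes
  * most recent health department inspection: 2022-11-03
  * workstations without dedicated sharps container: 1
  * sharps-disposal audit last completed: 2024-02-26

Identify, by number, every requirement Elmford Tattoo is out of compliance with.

2, 6

1. condition 'serves clients under 18' does not hold → requirement n/a → met
2. condition 'offers permanent makeup' holds; sanitation citations on record 4 > 3 → not met
3. health department inspection 506 days ago vs limit 540 → met
4. sharps-disposal audit 26 days ago vs limit 30 → met
5. workstations without dedicated sharps container 1 ≤ 1 → met
6. body-art establishment permit absent → not met
7. infection-control review 272 days ago vs limit 540 → met
8. bloodborne-pathogen training 45 days ago vs limit 60 → met
Not met: 2, 6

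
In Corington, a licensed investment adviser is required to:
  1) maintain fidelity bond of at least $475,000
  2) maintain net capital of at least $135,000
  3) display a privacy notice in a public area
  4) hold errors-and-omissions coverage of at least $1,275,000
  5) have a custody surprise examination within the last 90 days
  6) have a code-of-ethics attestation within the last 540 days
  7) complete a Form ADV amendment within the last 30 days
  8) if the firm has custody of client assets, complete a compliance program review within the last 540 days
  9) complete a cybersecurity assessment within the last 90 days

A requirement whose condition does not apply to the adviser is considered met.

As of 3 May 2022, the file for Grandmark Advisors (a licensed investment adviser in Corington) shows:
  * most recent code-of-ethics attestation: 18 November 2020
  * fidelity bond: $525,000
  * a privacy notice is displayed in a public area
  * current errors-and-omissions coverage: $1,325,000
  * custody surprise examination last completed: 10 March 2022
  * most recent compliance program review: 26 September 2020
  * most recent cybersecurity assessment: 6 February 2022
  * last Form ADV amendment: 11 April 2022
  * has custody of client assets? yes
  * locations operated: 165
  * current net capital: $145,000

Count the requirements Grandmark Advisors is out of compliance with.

1

1. fidelity bond $525,000 ≥ $475,000 → met
2. net capital $145,000 ≥ $135,000 → met
3. privacy notice present → met
4. errors-and-omissions coverage $1,325,000 ≥ $1,275,000 → met
5. custody surprise examination 54 days ago vs limit 90 → met
6. code-of-ethics attestation 531 days ago vs limit 540 → met
7. Form ADV amendment 22 days ago vs limit 30 → met
8. condition 'has custody of client assets' holds; compliance program review 584 days ago vs limit 540 → not met
9. cybersecurity assessment 86 days ago vs limit 90 → met
Not met: 1 of 9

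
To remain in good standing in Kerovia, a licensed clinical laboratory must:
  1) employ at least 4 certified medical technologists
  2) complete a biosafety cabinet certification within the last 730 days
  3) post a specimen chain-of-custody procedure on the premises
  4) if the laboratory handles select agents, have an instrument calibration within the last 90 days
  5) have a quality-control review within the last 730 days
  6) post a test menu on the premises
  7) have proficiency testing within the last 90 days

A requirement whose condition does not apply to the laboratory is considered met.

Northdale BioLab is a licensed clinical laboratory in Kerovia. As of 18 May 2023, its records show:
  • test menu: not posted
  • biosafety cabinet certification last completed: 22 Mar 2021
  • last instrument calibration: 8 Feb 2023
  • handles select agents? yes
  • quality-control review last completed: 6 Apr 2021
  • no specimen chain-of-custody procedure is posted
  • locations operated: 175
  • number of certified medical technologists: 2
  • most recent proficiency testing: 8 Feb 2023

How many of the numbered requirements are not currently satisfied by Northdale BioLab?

1. certified medical technologists 2 < 4 → not met
2. biosafety cabinet certification 787 days ago vs limit 730 → not met
3. specimen chain-of-custody procedure absent → not met
4. condition 'handles select agents' holds; instrument calibration 99 days ago vs limit 90 → not met
5. quality-control review 772 days ago vs limit 730 → not met
6. test menu absent → not met
7. proficiency testing 99 days ago vs limit 90 → not met
Not met: 7 of 7

7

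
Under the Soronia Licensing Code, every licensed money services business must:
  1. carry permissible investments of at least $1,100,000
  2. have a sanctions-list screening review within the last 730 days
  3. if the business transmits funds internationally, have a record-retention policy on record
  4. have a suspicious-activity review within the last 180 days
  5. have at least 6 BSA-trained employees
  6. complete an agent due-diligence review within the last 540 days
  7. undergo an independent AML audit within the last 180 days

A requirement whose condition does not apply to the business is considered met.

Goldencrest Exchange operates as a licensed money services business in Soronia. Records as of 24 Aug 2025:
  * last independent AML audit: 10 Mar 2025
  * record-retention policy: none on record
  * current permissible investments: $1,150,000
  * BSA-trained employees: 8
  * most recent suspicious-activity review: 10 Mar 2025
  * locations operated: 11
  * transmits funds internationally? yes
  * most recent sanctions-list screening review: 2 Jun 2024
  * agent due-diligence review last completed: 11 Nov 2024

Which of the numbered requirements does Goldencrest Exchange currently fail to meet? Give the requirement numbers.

3

1. permissible investments $1,150,000 ≥ $1,100,000 → met
2. sanctions-list screening review 448 days ago vs limit 730 → met
3. condition 'transmits funds internationally' holds; record-retention policy absent → not met
4. suspicious-activity review 167 days ago vs limit 180 → met
5. BSA-trained employees 8 ≥ 6 → met
6. agent due-diligence review 286 days ago vs limit 540 → met
7. independent AML audit 167 days ago vs limit 180 → met
Not met: 3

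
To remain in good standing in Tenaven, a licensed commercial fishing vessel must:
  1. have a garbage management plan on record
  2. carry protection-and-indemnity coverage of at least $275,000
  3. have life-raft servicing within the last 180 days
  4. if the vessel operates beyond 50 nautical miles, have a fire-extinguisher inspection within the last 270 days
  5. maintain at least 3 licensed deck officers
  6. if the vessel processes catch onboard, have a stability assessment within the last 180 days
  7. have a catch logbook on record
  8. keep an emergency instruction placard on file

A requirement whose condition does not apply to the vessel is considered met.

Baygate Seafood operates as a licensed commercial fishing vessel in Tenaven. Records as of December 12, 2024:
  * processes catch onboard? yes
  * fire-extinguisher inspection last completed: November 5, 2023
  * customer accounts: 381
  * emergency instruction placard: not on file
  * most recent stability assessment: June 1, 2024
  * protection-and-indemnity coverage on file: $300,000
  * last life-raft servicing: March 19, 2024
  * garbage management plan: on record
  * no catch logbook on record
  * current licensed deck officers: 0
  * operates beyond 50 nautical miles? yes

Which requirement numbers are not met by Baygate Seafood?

3, 4, 5, 6, 7, 8

1. garbage management plan present → met
2. protection-and-indemnity coverage $300,000 ≥ $275,000 → met
3. life-raft servicing 268 days ago vs limit 180 → not met
4. condition 'operates beyond 50 nautical miles' holds; fire-extinguisher inspection 403 days ago vs limit 270 → not met
5. licensed deck officers 0 < 3 → not met
6. condition 'processes catch onboard' holds; stability assessment 194 days ago vs limit 180 → not met
7. catch logbook absent → not met
8. emergency instruction placard absent → not met
Not met: 3, 4, 5, 6, 7, 8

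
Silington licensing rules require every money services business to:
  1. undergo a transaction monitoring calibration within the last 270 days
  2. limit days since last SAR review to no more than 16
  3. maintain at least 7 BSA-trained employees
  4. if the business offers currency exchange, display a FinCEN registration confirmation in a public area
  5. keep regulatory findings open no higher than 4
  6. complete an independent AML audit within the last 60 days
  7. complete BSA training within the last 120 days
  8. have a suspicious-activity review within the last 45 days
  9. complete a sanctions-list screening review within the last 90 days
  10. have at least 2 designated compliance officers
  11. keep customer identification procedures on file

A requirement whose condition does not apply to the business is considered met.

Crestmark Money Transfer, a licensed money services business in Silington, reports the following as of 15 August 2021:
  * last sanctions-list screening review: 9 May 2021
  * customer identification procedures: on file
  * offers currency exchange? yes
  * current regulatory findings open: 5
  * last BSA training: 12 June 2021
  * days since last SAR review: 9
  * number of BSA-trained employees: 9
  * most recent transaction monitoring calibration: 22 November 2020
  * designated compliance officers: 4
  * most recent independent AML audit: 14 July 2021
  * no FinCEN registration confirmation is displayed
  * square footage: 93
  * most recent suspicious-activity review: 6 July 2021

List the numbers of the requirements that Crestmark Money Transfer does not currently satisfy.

1. transaction monitoring calibration 266 days ago vs limit 270 → met
2. days since last SAR review 9 ≤ 16 → met
3. BSA-trained employees 9 ≥ 7 → met
4. condition 'offers currency exchange' holds; FinCEN registration confirmation absent → not met
5. regulatory findings open 5 > 4 → not met
6. independent AML audit 32 days ago vs limit 60 → met
7. BSA training 64 days ago vs limit 120 → met
8. suspicious-activity review 40 days ago vs limit 45 → met
9. sanctions-list screening review 98 days ago vs limit 90 → not met
10. designated compliance officers 4 ≥ 2 → met
11. customer identification procedures present → met
Not met: 4, 5, 9

4, 5, 9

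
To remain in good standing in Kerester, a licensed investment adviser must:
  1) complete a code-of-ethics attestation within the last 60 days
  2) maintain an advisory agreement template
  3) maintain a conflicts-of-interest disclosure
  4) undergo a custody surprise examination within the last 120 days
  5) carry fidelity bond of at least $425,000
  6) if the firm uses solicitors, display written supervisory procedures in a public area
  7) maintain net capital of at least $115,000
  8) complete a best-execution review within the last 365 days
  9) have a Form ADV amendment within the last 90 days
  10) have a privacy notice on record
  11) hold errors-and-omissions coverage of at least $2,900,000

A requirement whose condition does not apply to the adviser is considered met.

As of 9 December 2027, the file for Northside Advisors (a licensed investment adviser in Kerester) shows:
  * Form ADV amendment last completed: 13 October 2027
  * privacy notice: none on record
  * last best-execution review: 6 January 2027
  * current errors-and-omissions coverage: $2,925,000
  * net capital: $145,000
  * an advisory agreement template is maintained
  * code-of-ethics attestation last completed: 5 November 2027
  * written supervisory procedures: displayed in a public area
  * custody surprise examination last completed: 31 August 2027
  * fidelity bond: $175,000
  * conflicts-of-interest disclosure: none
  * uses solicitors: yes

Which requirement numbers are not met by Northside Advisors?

3, 5, 10

1. code-of-ethics attestation 34 days ago vs limit 60 → met
2. advisory agreement template present → met
3. conflicts-of-interest disclosure absent → not met
4. custody surprise examination 100 days ago vs limit 120 → met
5. fidelity bond $175,000 < $425,000 → not met
6. condition 'uses solicitors' holds; written supervisory procedures present → met
7. net capital $145,000 ≥ $115,000 → met
8. best-execution review 337 days ago vs limit 365 → met
9. Form ADV amendment 57 days ago vs limit 90 → met
10. privacy notice absent → not met
11. errors-and-omissions coverage $2,925,000 ≥ $2,900,000 → met
Not met: 3, 5, 10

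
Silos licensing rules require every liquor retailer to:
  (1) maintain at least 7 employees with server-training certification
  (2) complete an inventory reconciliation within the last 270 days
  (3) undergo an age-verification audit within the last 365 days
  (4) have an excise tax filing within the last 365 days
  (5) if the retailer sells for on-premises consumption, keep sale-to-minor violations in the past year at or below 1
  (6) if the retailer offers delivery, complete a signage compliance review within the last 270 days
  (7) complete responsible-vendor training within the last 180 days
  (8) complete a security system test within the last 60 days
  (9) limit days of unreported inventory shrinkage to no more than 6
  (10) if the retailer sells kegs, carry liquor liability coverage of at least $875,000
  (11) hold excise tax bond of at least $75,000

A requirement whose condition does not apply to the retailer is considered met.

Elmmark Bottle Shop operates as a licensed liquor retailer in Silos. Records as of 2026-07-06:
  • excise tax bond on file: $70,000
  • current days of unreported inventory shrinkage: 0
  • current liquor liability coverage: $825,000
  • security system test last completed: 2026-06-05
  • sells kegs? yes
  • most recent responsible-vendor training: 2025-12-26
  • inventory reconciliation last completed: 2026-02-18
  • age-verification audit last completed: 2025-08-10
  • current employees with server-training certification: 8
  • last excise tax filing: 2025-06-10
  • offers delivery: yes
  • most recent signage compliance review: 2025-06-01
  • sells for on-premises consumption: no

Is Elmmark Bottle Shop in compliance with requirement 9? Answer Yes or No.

Yes

9. days of unreported inventory shrinkage 0 ≤ 6 → met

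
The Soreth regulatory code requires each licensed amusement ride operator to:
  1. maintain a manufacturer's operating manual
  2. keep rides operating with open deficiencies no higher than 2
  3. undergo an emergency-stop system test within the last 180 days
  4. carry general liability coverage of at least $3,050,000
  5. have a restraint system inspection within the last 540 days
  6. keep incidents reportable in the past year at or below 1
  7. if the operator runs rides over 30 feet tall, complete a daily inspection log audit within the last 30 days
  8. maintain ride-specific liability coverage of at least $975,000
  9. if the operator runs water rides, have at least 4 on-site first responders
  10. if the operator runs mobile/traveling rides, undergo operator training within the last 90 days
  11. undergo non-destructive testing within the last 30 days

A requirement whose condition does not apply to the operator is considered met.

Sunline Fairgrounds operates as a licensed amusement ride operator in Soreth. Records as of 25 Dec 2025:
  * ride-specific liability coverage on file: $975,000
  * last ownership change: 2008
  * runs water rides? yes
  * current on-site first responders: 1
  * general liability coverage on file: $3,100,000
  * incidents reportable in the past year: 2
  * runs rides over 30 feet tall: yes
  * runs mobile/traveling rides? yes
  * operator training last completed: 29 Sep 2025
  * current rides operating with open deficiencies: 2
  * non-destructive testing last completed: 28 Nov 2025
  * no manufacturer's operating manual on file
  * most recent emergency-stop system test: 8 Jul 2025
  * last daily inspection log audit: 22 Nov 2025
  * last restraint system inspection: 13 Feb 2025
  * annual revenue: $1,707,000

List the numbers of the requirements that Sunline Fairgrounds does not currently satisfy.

1, 6, 7, 9

1. manufacturer's operating manual absent → not met
2. rides operating with open deficiencies 2 ≤ 2 → met
3. emergency-stop system test 170 days ago vs limit 180 → met
4. general liability coverage $3,100,000 ≥ $3,050,000 → met
5. restraint system inspection 315 days ago vs limit 540 → met
6. incidents reportable in the past year 2 > 1 → not met
7. condition 'runs rides over 30 feet tall' holds; daily inspection log audit 33 days ago vs limit 30 → not met
8. ride-specific liability coverage $975,000 ≥ $975,000 → met
9. condition 'runs water rides' holds; on-site first responders 1 < 4 → not met
10. condition 'runs mobile/traveling rides' holds; operator training 87 days ago vs limit 90 → met
11. non-destructive testing 27 days ago vs limit 30 → met
Not met: 1, 6, 7, 9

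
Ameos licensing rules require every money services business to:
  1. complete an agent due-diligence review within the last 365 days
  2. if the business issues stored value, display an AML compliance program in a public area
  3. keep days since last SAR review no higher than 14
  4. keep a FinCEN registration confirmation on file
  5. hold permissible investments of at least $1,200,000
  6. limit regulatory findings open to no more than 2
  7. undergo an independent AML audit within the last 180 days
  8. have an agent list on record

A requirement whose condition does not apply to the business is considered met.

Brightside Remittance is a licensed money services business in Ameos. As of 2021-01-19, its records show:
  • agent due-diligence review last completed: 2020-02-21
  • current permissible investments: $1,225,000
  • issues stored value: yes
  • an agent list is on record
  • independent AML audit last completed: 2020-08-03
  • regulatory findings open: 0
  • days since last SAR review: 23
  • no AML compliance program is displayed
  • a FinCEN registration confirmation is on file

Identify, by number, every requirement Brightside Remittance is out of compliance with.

1. agent due-diligence review 333 days ago vs limit 365 → met
2. condition 'issues stored value' holds; AML compliance program absent → not met
3. days since last SAR review 23 > 14 → not met
4. FinCEN registration confirmation present → met
5. permissible investments $1,225,000 ≥ $1,200,000 → met
6. regulatory findings open 0 ≤ 2 → met
7. independent AML audit 169 days ago vs limit 180 → met
8. agent list present → met
Not met: 2, 3

2, 3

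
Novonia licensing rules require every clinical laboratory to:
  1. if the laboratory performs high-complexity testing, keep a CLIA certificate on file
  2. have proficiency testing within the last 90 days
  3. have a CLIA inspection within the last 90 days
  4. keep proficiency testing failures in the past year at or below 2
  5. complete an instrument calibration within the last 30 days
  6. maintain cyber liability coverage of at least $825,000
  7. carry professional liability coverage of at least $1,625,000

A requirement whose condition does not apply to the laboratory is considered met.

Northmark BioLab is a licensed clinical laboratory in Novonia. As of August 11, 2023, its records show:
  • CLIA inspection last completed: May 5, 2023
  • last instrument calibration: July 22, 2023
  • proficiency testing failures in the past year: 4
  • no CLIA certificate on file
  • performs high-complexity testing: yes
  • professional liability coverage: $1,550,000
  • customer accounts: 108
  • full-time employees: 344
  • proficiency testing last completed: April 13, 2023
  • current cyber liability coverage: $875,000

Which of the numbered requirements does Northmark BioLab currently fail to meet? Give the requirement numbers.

1, 2, 3, 4, 7

1. condition 'performs high-complexity testing' holds; CLIA certificate absent → not met
2. proficiency testing 120 days ago vs limit 90 → not met
3. CLIA inspection 98 days ago vs limit 90 → not met
4. proficiency testing failures in the past year 4 > 2 → not met
5. instrument calibration 20 days ago vs limit 30 → met
6. cyber liability coverage $875,000 ≥ $825,000 → met
7. professional liability coverage $1,550,000 < $1,625,000 → not met
Not met: 1, 2, 3, 4, 7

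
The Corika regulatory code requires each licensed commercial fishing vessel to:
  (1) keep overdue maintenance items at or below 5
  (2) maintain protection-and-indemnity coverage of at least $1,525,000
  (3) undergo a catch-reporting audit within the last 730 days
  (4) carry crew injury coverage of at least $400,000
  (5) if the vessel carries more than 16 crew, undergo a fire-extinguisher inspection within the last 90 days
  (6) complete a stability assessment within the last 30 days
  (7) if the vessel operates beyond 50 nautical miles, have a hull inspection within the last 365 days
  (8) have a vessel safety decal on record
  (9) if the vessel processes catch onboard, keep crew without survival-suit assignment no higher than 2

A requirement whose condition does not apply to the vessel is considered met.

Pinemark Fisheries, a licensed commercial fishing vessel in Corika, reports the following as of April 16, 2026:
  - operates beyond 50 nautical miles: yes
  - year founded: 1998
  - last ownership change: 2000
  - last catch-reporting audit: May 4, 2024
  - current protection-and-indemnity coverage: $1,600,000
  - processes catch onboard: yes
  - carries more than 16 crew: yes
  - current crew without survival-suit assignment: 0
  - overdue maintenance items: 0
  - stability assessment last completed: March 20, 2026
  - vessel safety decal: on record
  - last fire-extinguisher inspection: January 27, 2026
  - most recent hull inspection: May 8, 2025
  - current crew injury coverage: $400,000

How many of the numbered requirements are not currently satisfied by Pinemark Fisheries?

1. overdue maintenance items 0 ≤ 5 → met
2. protection-and-indemnity coverage $1,600,000 ≥ $1,525,000 → met
3. catch-reporting audit 712 days ago vs limit 730 → met
4. crew injury coverage $400,000 ≥ $400,000 → met
5. condition 'carries more than 16 crew' holds; fire-extinguisher inspection 79 days ago vs limit 90 → met
6. stability assessment 27 days ago vs limit 30 → met
7. condition 'operates beyond 50 nautical miles' holds; hull inspection 343 days ago vs limit 365 → met
8. vessel safety decal present → met
9. condition 'processes catch onboard' holds; crew without survival-suit assignment 0 ≤ 2 → met
Not met: 0 of 9

0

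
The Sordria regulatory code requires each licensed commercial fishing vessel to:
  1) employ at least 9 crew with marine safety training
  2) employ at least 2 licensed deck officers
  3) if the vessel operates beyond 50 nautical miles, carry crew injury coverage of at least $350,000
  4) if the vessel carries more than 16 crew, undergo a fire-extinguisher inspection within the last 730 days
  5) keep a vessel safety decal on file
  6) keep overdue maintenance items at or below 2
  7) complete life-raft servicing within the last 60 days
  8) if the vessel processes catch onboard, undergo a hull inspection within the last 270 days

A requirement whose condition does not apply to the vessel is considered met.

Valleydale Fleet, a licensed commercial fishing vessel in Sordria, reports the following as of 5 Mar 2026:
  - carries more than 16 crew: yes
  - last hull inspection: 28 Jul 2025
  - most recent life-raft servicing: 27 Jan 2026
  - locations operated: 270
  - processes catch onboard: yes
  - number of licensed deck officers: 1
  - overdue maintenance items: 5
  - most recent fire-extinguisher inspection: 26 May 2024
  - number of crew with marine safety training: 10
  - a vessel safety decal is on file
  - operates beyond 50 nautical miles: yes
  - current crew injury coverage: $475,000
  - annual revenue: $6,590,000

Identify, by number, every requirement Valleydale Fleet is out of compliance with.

2, 6

1. crew with marine safety training 10 ≥ 9 → met
2. licensed deck officers 1 < 2 → not met
3. condition 'operates beyond 50 nautical miles' holds; crew injury coverage $475,000 ≥ $350,000 → met
4. condition 'carries more than 16 crew' holds; fire-extinguisher inspection 648 days ago vs limit 730 → met
5. vessel safety decal present → met
6. overdue maintenance items 5 > 2 → not met
7. life-raft servicing 37 days ago vs limit 60 → met
8. condition 'processes catch onboard' holds; hull inspection 220 days ago vs limit 270 → met
Not met: 2, 6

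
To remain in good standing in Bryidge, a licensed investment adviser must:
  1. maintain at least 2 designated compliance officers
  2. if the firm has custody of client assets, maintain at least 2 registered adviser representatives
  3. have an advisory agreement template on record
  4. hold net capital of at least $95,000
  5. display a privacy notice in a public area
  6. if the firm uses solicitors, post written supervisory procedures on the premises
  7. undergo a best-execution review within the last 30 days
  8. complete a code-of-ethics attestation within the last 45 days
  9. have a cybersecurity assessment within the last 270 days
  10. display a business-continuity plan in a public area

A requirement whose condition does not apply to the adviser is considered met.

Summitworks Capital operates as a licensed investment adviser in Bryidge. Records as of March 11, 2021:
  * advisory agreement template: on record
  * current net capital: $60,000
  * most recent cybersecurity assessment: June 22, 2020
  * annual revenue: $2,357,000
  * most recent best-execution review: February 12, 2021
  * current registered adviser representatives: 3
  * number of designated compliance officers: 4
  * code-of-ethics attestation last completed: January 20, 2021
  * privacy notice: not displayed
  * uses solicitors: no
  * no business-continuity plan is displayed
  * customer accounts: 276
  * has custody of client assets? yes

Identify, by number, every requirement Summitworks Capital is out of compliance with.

1. designated compliance officers 4 ≥ 2 → met
2. condition 'has custody of client assets' holds; registered adviser representatives 3 ≥ 2 → met
3. advisory agreement template present → met
4. net capital $60,000 < $95,000 → not met
5. privacy notice absent → not met
6. condition 'uses solicitors' does not hold → requirement n/a → met
7. best-execution review 27 days ago vs limit 30 → met
8. code-of-ethics attestation 50 days ago vs limit 45 → not met
9. cybersecurity assessment 262 days ago vs limit 270 → met
10. business-continuity plan absent → not met
Not met: 4, 5, 8, 10

4, 5, 8, 10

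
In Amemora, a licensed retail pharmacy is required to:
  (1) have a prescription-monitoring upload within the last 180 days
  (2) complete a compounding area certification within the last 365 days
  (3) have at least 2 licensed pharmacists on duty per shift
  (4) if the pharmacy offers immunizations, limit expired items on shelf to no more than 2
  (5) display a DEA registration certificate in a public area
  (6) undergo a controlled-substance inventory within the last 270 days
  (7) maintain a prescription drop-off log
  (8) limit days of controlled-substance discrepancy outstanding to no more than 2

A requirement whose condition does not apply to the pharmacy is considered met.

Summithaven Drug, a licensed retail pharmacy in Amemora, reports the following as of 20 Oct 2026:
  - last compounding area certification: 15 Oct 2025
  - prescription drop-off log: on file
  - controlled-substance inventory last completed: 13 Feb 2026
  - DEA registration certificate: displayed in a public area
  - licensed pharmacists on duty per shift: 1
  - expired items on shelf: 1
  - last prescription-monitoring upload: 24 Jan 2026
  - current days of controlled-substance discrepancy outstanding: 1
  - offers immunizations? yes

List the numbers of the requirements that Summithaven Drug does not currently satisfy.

1. prescription-monitoring upload 269 days ago vs limit 180 → not met
2. compounding area certification 370 days ago vs limit 365 → not met
3. licensed pharmacists on duty per shift 1 < 2 → not met
4. condition 'offers immunizations' holds; expired items on shelf 1 ≤ 2 → met
5. DEA registration certificate present → met
6. controlled-substance inventory 249 days ago vs limit 270 → met
7. prescription drop-off log present → met
8. days of controlled-substance discrepancy outstanding 1 ≤ 2 → met
Not met: 1, 2, 3

1, 2, 3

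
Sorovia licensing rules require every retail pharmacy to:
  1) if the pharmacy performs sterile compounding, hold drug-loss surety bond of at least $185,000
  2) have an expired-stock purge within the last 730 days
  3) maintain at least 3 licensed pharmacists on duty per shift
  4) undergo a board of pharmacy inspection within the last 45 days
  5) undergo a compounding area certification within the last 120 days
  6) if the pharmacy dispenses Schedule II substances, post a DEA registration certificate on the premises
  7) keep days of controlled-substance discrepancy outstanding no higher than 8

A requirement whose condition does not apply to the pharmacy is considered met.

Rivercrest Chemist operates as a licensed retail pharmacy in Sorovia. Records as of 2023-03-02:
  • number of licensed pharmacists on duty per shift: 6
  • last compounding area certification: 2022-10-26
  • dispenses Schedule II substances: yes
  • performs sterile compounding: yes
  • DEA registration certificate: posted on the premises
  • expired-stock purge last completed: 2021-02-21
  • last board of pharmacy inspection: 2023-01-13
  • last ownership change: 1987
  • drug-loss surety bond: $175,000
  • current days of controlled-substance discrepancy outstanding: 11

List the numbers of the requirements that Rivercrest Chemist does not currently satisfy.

1, 2, 4, 5, 7

1. condition 'performs sterile compounding' holds; drug-loss surety bond $175,000 < $185,000 → not met
2. expired-stock purge 739 days ago vs limit 730 → not met
3. licensed pharmacists on duty per shift 6 ≥ 3 → met
4. board of pharmacy inspection 48 days ago vs limit 45 → not met
5. compounding area certification 127 days ago vs limit 120 → not met
6. condition 'dispenses Schedule II substances' holds; DEA registration certificate present → met
7. days of controlled-substance discrepancy outstanding 11 > 8 → not met
Not met: 1, 2, 4, 5, 7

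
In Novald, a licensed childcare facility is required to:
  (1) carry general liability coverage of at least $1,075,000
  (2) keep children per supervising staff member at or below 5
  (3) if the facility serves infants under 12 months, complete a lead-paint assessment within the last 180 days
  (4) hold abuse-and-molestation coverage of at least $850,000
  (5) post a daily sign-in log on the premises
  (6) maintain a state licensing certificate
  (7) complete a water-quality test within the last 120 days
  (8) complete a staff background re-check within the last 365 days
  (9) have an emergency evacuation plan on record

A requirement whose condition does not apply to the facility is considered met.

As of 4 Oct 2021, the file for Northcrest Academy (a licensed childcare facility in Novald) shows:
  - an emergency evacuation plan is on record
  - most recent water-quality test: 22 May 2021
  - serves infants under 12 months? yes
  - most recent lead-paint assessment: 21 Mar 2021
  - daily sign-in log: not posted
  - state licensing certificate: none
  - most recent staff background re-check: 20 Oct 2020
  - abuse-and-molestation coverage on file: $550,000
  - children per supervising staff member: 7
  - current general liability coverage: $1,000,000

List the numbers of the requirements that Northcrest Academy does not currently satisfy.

1, 2, 3, 4, 5, 6, 7

1. general liability coverage $1,000,000 < $1,075,000 → not met
2. children per supervising staff member 7 > 5 → not met
3. condition 'serves infants under 12 months' holds; lead-paint assessment 197 days ago vs limit 180 → not met
4. abuse-and-molestation coverage $550,000 < $850,000 → not met
5. daily sign-in log absent → not met
6. state licensing certificate absent → not met
7. water-quality test 135 days ago vs limit 120 → not met
8. staff background re-check 349 days ago vs limit 365 → met
9. emergency evacuation plan present → met
Not met: 1, 2, 3, 4, 5, 6, 7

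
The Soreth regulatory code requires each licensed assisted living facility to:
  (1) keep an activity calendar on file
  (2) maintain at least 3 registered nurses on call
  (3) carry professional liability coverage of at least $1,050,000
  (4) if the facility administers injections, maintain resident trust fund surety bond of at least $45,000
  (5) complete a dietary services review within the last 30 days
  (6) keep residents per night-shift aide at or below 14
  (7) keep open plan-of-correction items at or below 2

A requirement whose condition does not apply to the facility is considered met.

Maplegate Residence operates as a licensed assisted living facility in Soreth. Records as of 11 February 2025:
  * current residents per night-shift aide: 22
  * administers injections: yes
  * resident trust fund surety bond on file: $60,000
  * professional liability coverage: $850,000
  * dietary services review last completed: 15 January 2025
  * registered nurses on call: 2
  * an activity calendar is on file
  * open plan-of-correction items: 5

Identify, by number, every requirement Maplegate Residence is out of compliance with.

1. activity calendar present → met
2. registered nurses on call 2 < 3 → not met
3. professional liability coverage $850,000 < $1,050,000 → not met
4. condition 'administers injections' holds; resident trust fund surety bond $60,000 ≥ $45,000 → met
5. dietary services review 27 days ago vs limit 30 → met
6. residents per night-shift aide 22 > 14 → not met
7. open plan-of-correction items 5 > 2 → not met
Not met: 2, 3, 6, 7

2, 3, 6, 7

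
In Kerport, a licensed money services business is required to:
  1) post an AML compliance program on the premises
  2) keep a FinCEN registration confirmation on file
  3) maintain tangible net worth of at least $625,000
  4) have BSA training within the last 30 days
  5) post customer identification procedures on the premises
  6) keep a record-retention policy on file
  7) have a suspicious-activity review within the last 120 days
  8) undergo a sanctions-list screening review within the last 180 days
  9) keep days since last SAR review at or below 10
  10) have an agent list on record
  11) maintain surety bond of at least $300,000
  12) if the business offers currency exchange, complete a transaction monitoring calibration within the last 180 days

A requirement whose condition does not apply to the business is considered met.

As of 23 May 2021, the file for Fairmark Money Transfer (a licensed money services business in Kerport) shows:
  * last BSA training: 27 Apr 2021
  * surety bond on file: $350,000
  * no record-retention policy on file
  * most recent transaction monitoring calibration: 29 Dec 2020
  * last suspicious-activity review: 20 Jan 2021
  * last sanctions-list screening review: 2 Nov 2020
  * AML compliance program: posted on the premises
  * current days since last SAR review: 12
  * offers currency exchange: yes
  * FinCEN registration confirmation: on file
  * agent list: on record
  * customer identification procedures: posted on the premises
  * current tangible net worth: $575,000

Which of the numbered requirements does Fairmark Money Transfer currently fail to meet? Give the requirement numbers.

1. AML compliance program present → met
2. FinCEN registration confirmation present → met
3. tangible net worth $575,000 < $625,000 → not met
4. BSA training 26 days ago vs limit 30 → met
5. customer identification procedures present → met
6. record-retention policy absent → not met
7. suspicious-activity review 123 days ago vs limit 120 → not met
8. sanctions-list screening review 202 days ago vs limit 180 → not met
9. days since last SAR review 12 > 10 → not met
10. agent list present → met
11. surety bond $350,000 ≥ $300,000 → met
12. condition 'offers currency exchange' holds; transaction monitoring calibration 145 days ago vs limit 180 → met
Not met: 3, 6, 7, 8, 9

3, 6, 7, 8, 9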